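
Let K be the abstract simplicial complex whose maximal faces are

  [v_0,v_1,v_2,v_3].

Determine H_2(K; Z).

Take the total order v_0 < v_1 < v_2 < v_3 on the vertex set. Then K (dimension 3) consists of the simplices:

  0-simplices (4): [v_0], [v_1], [v_2], [v_3]
  1-simplices (6): [v_0,v_1], [v_0,v_2], [v_0,v_3], [v_1,v_2], [v_1,v_3], [v_2,v_3]
  2-simplices (4): [v_0,v_1,v_2], [v_0,v_1,v_3], [v_0,v_2,v_3], [v_1,v_2,v_3]
  3-simplices (1): [v_0,v_1,v_2,v_3]

giving chain groups C_0 ≅ Z^4, C_1 ≅ Z^6, C_2 ≅ Z^4, C_3 ≅ Z^1.

∂_1: C_1 → C_0 is given by ∂[p,q] = [q] − [p]. For instance
  ∂[v_0,v_1] = [v_1] − [v_0].
The resulting 4×6 matrix has rank 3, and its Smith normal form has invariant factors (1,1,1).

∂_2: C_2 → C_1 acts by ∂[p,q,r] = [q,r] − [p,r] + [p,q]. For instance
  ∂[v_1,v_2,v_3] = [v_2,v_3] − [v_1,v_3] + [v_1,v_2],
  ∂[v_0,v_1,v_2] = [v_1,v_2] − [v_0,v_2] + [v_0,v_1].
As a 6×4 matrix over Z this has rank 3, with invariant factors (1,1,1).

∂_3: C_3 → C_2 sends each 3-simplex σ to the alternating sum Σ_i (−1)^i (σ with its i-th vertex removed). For instance
  ∂[v_0,v_1,v_2,v_3] = [v_1,v_2,v_3] − [v_0,v_2,v_3] + [v_0,v_1,v_3] − [v_0,v_1,v_2].
The resulting 4×1 matrix has rank 1, and its Smith normal form has invariant factors (1).

Reading off H_k = ker ∂_k / im ∂_{k+1}:

  H_2: rank ker ∂_2 − rank ∂_3 = (4 − 3) − 1 = 0, and the invariant factors of ∂_3 are all 1, so H_2 ≅ 0.

(K is a triangulation of the 3-simplex.)

H_2 ≅ 0.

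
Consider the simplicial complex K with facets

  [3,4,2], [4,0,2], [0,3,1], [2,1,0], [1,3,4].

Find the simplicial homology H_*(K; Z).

Fix the vertex order 0 < 1 < 2 < 3 < 4 and write every simplex with vertices in increasing order. Then dim K = 2 and the simplices of K are:

  0-simplices (5): [0], [1], [2], [3], [4]
  1-simplices (10): [0,1], [0,2], [0,3], [0,4], [1,2], [1,3], [1,4], [2,3], [2,4], [3,4]
  2-simplices (5): [0,1,2], [0,1,3], [0,2,4], [1,3,4], [2,3,4]

so the chain groups are C_0 ≅ Z^5, C_1 ≅ Z^10, C_2 ≅ Z^5.

∂_1: C_1 → C_0 maps an edge to its endpoints' difference, ∂[p,q] = q − p.
The 5×10 boundary matrix has rank 4 and Smith normal form diag(1,1,1,1).

The boundary map ∂_2: C_2 → C_1 acts by ∂[p,q,r] = [q,r] − [p,r] + [p,q]. For instance
  ∂[0,1,3] = [1,3] − [0,3] + [0,1],
  ∂[0,2,4] = [2,4] − [0,4] + [0,2].
The 10×5 boundary matrix has rank 5 and Smith normal form diag(1,1,1,1,1).

Reading off H_k = ker ∂_k / im ∂_{k+1}:

  H_0: rank C_0 − rank ∂_1 = 5 − 4 = 1, and the invariant factors of ∂_1 are all 1, so H_0 = Z.
  H_1: rank ker ∂_1 − rank ∂_2 = (10 − 4) − 5 = 1, and the invariant factors of ∂_2 are all 1, so H_1 = Z.
  H_2: rank ker ∂_2 − rank ∂_3 = (5 − 5) − 0 = 0, and there is no ∂_3, so H_2 = 0.

(K is a triangulation of the Möbius band.)

H_0 = Z,  H_1 = Z,  H_2 = 0.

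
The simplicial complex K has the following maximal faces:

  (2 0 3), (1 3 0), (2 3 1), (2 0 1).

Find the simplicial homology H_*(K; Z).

Fix the vertex order 0 < 1 < 2 < 3 and write every simplex with vertices in increasing order. Then dim K = 2 and the simplices of K are:

  0-simplices (4): [0], [1], [2], [3]
  1-simplices (6): [0,1], [0,2], [0,3], [1,2], [1,3], [2,3]
  2-simplices (4): [0,1,2], [0,1,3], [0,2,3], [1,2,3]

so the chain groups are C_0 ≅ Z^4, C_1 ≅ Z^6, C_2 ≅ Z^4.

Boundary ∂_1: C_1 → C_0 sends each edge [p,q] (with p < q) to q − p.
The 4×6 boundary matrix has rank 3 and Smith normal form diag(1,1,1).

The boundary map ∂_2: C_2 → C_1 sends each 2-simplex [p,q,r] to [q,r] − [p,r] + [p,q]. For instance
  ∂[0,1,3] = [1,3] − [0,3] + [0,1],
  ∂[1,2,3] = [2,3] − [1,3] + [1,2].
As a 6×4 matrix over Z this has rank 3, with invariant factors (1,1,1).

From H_k ≅ ker(∂_k) / im(∂_{k+1}) we obtain:

  H_0: rank C_0 − rank ∂_1 = 4 − 3 = 1, and the invariant factors of ∂_1 are all 1, so H_0 = Z.
  H_1: rank ker ∂_1 − rank ∂_2 = (6 − 3) − 3 = 0, and the invariant factors of ∂_2 are all 1, so H_1 = 0.
  H_2: rank ker ∂_2 − rank ∂_3 = (4 − 3) − 0 = 1, and there is no ∂_3, so H_2 = Z.

As a check, the Euler characteristic is 4 − 6 + 4 = 2, which agrees with 1 − 0 + 1 = 2.
(K is a triangulation of the 2-sphere S^2.)

H_0 = Z,  H_1 = 0,  H_2 = Z.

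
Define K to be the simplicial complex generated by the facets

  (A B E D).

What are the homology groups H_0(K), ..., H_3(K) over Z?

Fix the vertex order A < B < D < E and write every simplex with vertices in increasing order. Then dim K = 3 and the simplices of K are:

  0-simplices (4): A, B, D, E
  1-simplices (6): AB, AD, AE, BD, BE, DE
  2-simplices (4): ABD, ABE, ADE, BDE
  3-simplices (1): ABDE

giving chain groups C_0 ≅ Z^4, C_1 ≅ Z^6, C_2 ≅ Z^4, C_3 ≅ Z^1.

∂_1: C_1 → C_0 is given by ∂[p,q] = [q] − [p]. For instance
  ∂AE = E − A.
This gives a 4×6 integer matrix of rank 3; reducing to Smith normal form yields diagonal entries (1,1,1).

Boundary ∂_2: C_2 → C_1 maps a triangle to the signed sum of its edges. For instance
  ∂ABD = BD − AD + AB,
  ∂BDE = DE − BE + BD.
This gives a 6×4 integer matrix of rank 3; reducing to Smith normal form yields diagonal entries (1,1,1).

The boundary map ∂_3: C_3 → C_2 sends each 3-simplex σ to the alternating sum Σ_i (−1)^i (σ with its i-th vertex removed). For instance
  ∂ABDE = BDE − ADE + ABE − ABD.
As a 4×1 matrix over Z this has rank 1, with invariant factors (1).

From H_k ≅ ker(∂_k) / im(∂_{k+1}) we obtain:

  H_0: rank C_0 − rank ∂_1 = 4 − 3 = 1, and the invariant factors of ∂_1 are all 1, so H_0 = Z.
  H_1: rank ker ∂_1 − rank ∂_2 = (6 − 3) − 3 = 0, and the invariant factors of ∂_2 are all 1, so H_1 = 0.
  H_2: rank ker ∂_2 − rank ∂_3 = (4 − 3) − 1 = 0, and the invariant factors of ∂_3 are all 1, so H_2 = 0.
  H_3: rank ker ∂_3 − rank ∂_4 = (1 − 1) − 0 = 0, and there is no ∂_4, so H_3 = 0.

H_0 ≅ Z,  H_1 = 0,  H_2 = 0,  H_3 = 0.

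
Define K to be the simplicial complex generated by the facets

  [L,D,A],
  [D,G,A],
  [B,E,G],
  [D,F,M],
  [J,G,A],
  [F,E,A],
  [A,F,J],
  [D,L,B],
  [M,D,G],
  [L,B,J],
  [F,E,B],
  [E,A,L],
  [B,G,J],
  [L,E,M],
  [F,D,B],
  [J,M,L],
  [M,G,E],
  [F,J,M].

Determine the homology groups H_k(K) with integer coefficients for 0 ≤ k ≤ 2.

Fix the vertex order A < B < D < E < F < G < J < L < M and write every simplex with vertices in increasing order. Then dim K = 2 and the simplices of K are:

  0-simplices (9): A, B, D, E, F, G, J, L, M
  1-simplices (27): AD, AE, AF, AG, AJ, AL, BD, BE, BF, BG, BJ, BL, DF, DG, DL, DM, EF, EG, EL, EM, FJ, FM, GJ, GM, JL, JM, LM
  2-simplices (18): ADG, ADL, AEF, AEL, AFJ, AGJ, BDF, BDL, BEF, BEG, BGJ, BJL, DFM, DGM, EGM, ELM, FJM, JLM

Hence C_0 ≅ Z^9, C_1 ≅ Z^27, C_2 ≅ Z^18.

The boundary map ∂_1: C_1 → C_0 is given by ∂[p,q] = [q] − [p]. For instance
  ∂BG = G − B.
The 9×27 boundary matrix has rank 8 and Smith normal form diag(1,1,1,1,1,1,1,1).

∂_2: C_2 → C_1 sends each 2-simplex [p,q,r] to [q,r] − [p,r] + [p,q]. For instance
  ∂ADL = DL − AL + AD,
  ∂AEL = EL − AL + AE.
The 27×18 boundary matrix has rank 17 and Smith normal form diag(1,1,1,1,1,1,1,1,1,1,1,1,1,1,1,1,1).

Reading off H_k = ker ∂_k / im ∂_{k+1}:

  H_0: rank C_0 − rank ∂_1 = 9 − 8 = 1, and the invariant factors of ∂_1 are all 1, so H_0 ≅ Z.
  H_1: rank ker ∂_1 − rank ∂_2 = (27 − 8) − 17 = 2, and the invariant factors of ∂_2 are all 1, so H_1 ≅ Z^2.
  H_2: rank ker ∂_2 − rank ∂_3 = (18 − 17) − 0 = 1, and there is no ∂_3, so H_2 ≅ Z.

As a check, the Euler characteristic is 9 − 27 + 18 = 0, which agrees with 1 − 2 + 1 = 0.

H_0 = Z,  H_1 = Z^2,  H_2 = Z.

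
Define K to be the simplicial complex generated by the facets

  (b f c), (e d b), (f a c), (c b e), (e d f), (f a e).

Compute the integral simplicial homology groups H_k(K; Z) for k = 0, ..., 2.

H_0 = Z,  H_1 = Z,  H_2 = 0.

We work with the vertex ordering a < b < c < d < e < f. The simplices of K, each written with vertices in increasing order, are:

  0-simplices (6): a, b, c, d, e, f
  1-simplices (12): ac, ae, af, bc, bd, be, bf, ce, cf, de, df, ef
  2-simplices (6): acf, aef, bce, bcf, bde, def

giving chain groups C_0 ≅ Z^6, C_1 ≅ Z^12, C_2 ≅ Z^6.

Boundary ∂_1: C_1 → C_0 sends each edge [p,q] (with p < q) to q − p. For instance
  ∂bd = d − b.
This gives a 6×12 integer matrix of rank 5; reducing to Smith normal form yields diagonal entries (1,1,1,1,1).

The boundary map ∂_2: C_2 → C_1 maps a triangle to the signed sum of its edges. For instance
  ∂bcf = cf − bf + bc,
  ∂def = ef − df + de.
The resulting 12×6 matrix has rank 6, and its Smith normal form has invariant factors (1,1,1,1,1,1).

From H_k ≅ ker(∂_k) / im(∂_{k+1}) we obtain:

  H_0: rank C_0 − rank ∂_1 = 6 − 5 = 1, and the invariant factors of ∂_1 are all 1, so H_0 = Z.
  H_1: rank ker ∂_1 − rank ∂_2 = (12 − 5) − 6 = 1, and the invariant factors of ∂_2 are all 1, so H_1 = Z.
  H_2: rank ker ∂_2 − rank ∂_3 = (6 − 6) − 0 = 0, and there is no ∂_3, so H_2 = 0.

As a check, the Euler characteristic is 6 − 12 + 6 = 0, which agrees with 1 − 1 + 0 = 0.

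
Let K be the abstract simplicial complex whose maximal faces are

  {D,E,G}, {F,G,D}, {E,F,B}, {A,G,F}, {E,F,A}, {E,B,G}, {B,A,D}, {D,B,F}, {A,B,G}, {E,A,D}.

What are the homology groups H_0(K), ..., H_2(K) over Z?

H_0 = Z,  H_1 = Z/2,  H_2 = 0.

Take the total order A < B < D < E < F < G on the vertex set. Then K (dimension 2) consists of the simplices:

  0-simplices (6): A, B, D, E, F, G
  1-simplices (15): AB, AD, AE, AF, AG, BD, BE, BF, BG, DE, DF, DG, EF, EG, FG
  2-simplices (10): ABD, ABG, ADE, AEF, AFG, BDF, BEF, BEG, DEG, DFG

Hence C_0 ≅ Z^6, C_1 ≅ Z^15, C_2 ≅ Z^10.

The boundary map ∂_1: C_1 → C_0 is given by ∂[p,q] = [q] − [p].
The resulting 6×15 matrix has rank 5, and its Smith normal form has invariant factors (1,1,1,1,1).

∂_2: C_2 → C_1 maps a triangle to the signed sum of its edges. For instance
  ∂ADE = DE − AE + AD,
  ∂AEF = EF − AF + AE.
The 15×10 boundary matrix has rank 10 and Smith normal form diag(1,1,1,1,1,1,1,1,1,2).

Now H_k = ker ∂_k / im ∂_{k+1}, so:

  H_0: rank C_0 − rank ∂_1 = 6 − 5 = 1, and the invariant factors of ∂_1 are all 1, so H_0 = Z.
  H_1: rank ker ∂_1 − rank ∂_2 = (15 − 5) − 10 = 0, and ∂_2 has invariant factor 2 > 1, so H_1 = Z/2.
  H_2: rank ker ∂_2 − rank ∂_3 = (10 − 10) − 0 = 0, and there is no ∂_3, so H_2 = 0.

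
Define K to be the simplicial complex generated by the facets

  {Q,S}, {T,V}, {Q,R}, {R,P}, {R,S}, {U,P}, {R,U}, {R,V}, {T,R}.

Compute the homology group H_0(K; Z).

H_0 ≅ Z.

We work with the vertex ordering P < Q < R < S < T < U < V. The simplices of K, each written with vertices in increasing order, are:

  0-simplices (7): P, Q, R, S, T, U, V
  1-simplices (9): PR, PU, QR, QS, RS, RT, RU, RV, TV

so the chain groups are C_0 ≅ Z^7, C_1 ≅ Z^9.

The boundary map ∂_1: C_1 → C_0 is given by ∂[p,q] = [q] − [p]. For instance
  ∂PR = R − P.
The 7×9 boundary matrix has rank 6 and Smith normal form diag(1,1,1,1,1,1).

Now H_k = ker ∂_k / im ∂_{k+1}, so:

  H_0: rank C_0 − rank ∂_1 = 7 − 6 = 1, and the invariant factors of ∂_1 are all 1, so H_0 ≅ Z.

(K is a triangulation of a wedge of 3 circles.)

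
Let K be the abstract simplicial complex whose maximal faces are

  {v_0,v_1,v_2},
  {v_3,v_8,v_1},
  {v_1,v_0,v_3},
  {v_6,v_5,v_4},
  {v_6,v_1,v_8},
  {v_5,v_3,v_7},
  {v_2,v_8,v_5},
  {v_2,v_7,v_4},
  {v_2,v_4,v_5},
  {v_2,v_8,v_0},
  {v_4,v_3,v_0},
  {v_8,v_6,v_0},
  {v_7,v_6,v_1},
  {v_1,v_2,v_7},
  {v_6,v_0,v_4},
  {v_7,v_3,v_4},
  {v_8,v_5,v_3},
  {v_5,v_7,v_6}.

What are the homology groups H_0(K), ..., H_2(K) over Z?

H_0 ≅ Z,  H_1 ≅ Z ⊕ Z/2,  H_2 = 0.

K has 9 vertices, 27 edges, 18 triangles.
rank ∂_0 = 0, rank ∂_1 = 8 ⇒ b_0 = 9 − 0 − 8 = 1; all invariant factors of ∂_1 are 1 so no torsion. So H_0 ≅ Z.
rank ∂_1 = 8, rank ∂_2 = 18 ⇒ b_1 = 27 − 8 − 18 = 1; ∂_2 has invariant factor(s) [2] giving torsion. So H_1 ≅ Z ⊕ Z/2.
rank ∂_2 = 18, rank ∂_3 = 0 ⇒ b_2 = 18 − 18 − 0 = 0. So H_2 ≅ 0.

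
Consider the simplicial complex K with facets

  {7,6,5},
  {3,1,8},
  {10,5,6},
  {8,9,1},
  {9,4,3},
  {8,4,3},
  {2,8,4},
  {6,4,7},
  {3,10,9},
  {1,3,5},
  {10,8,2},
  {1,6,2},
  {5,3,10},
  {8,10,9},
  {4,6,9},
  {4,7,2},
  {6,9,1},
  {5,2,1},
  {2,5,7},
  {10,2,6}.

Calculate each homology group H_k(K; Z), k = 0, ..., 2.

H_0 = Z,  H_1 = Z ⊕ Z/2,  H_2 = 0.

Fix the vertex order 1 < 2 < 3 < 4 < 5 < 6 < 7 < 8 < 9 < 10 and write every simplex with vertices in increasing order. Then dim K = 2 and the simplices of K are:

  0-simplices (10): [1], [2], [3], [4], [5], [6], [7], [8], [9], [10]
  1-simplices (30): (30 of them)
  2-simplices (20): (20 of them)

giving chain groups C_0 ≅ Z^10, C_1 ≅ Z^30, C_2 ≅ Z^20.

The boundary map ∂_1: C_1 → C_0 maps an edge to its endpoints' difference, ∂[p,q] = q − p. For instance
  ∂[8,9] = [9] − [8].
The 10×30 boundary matrix has rank 9 and Smith normal form diag(1,1,1,1,1,1,1,1,1).

Boundary ∂_2: C_2 → C_1 acts by ∂[p,q,r] = [q,r] − [p,r] + [p,q]. For instance
  ∂[2,4,8] = [4,8] − [2,8] + [2,4],
  ∂[4,6,9] = [6,9] − [4,9] + [4,6].
This gives a 30×20 integer matrix of rank 20; reducing to Smith normal form yields diagonal entries (1,1,1,1,1,1,1,1,1,1,1,1,1,1,1,1,1,1,1,2).

Now H_k = ker ∂_k / im ∂_{k+1}, so:

  H_0: rank C_0 − rank ∂_1 = 10 − 9 = 1, and the invariant factors of ∂_1 are all 1, so H_0 = Z.
  H_1: rank ker ∂_1 − rank ∂_2 = (30 − 9) − 20 = 1, and ∂_2 has invariant factor 2 > 1, so H_1 = Z ⊕ Z/2.
  H_2: rank ker ∂_2 − rank ∂_3 = (20 − 20) − 0 = 0, and there is no ∂_3, so H_2 = 0.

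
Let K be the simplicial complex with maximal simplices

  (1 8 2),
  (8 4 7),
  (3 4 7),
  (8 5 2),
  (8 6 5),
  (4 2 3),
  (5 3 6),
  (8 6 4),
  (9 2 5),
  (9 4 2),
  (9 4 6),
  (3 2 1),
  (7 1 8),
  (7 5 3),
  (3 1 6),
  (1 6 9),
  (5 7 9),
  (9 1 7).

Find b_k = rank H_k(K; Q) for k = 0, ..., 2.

b_0 = 1, b_1 = 2, b_2 = 1.

Take the total order 1 < 2 < 3 < 4 < 5 < 6 < 7 < 8 < 9 on the vertex set. Then K (dimension 2) consists of the simplices:

  0-simplices (9): [1], [2], [3], [4], [5], [6], [7], [8], [9]
  1-simplices (27): (27 of them)
  2-simplices (18): [1,2,3], [1,2,8], [1,3,6], [1,6,9], [1,7,8], [1,7,9], [2,3,4], [2,4,9], [2,5,8], [2,5,9], [3,4,7], [3,5,6], [3,5,7], [4,6,8], [4,6,9], [4,7,8], [5,6,8], [5,7,9]

giving chain groups C_0 ≅ Z^9, C_1 ≅ Z^27, C_2 ≅ Z^18.

Boundary ∂_1: C_1 → C_0 sends each edge [p,q] (with p < q) to q − p. For instance
  ∂[1,2] = [2] − [1].
The 9×27 boundary matrix has rank 8 and Smith normal form diag(1,1,1,1,1,1,1,1).

The boundary map ∂_2: C_2 → C_1 acts by ∂[p,q,r] = [q,r] − [p,r] + [p,q]. For instance
  ∂[4,6,8] = [6,8] − [4,8] + [4,6],
  ∂[2,5,8] = [5,8] − [2,8] + [2,5].
The 27×18 boundary matrix has rank 17 and Smith normal form diag(1,1,1,1,1,1,1,1,1,1,1,1,1,1,1,1,1).

From H_k ≅ ker(∂_k) / im(∂_{k+1}) we obtain:

  H_0: rank C_0 − rank ∂_1 = 9 − 8 = 1, and the invariant factors of ∂_1 are all 1, so H_0 = Z.
  H_1: rank ker ∂_1 − rank ∂_2 = (27 − 8) − 17 = 2, and the invariant factors of ∂_2 are all 1, so H_1 = Z^2.
  H_2: rank ker ∂_2 − rank ∂_3 = (18 − 17) − 0 = 1, and there is no ∂_3, so H_2 = Z.

Hence the Betti numbers are b_0 = 1, b_1 = 2, b_2 = 1.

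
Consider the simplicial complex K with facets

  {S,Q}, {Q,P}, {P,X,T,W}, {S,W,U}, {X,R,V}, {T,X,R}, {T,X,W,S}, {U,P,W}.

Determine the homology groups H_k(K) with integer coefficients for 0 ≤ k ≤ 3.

H_0 = Z,  H_1 = Z,  H_2 = 0,  H_3 = 0.

Take the total order P < Q < R < S < T < U < V < W < X on the vertex set. Then K (dimension 3) consists of the simplices:

  0-simplices (9): P, Q, R, S, T, U, V, W, X
  1-simplices (18): PQ, PT, PU, PW, PX, QS, RT, RV, RX, ST, SU, SW, SX, TW, TX, UW, VX, WX
  2-simplices (11): PTW, PTX, PUW, PWX, RTX, RVX, STW, STX, SUW, SWX, TWX
  3-simplices (2): PTWX, STWX

giving chain groups C_0 ≅ Z^9, C_1 ≅ Z^18, C_2 ≅ Z^11, C_3 ≅ Z^2.

The boundary map ∂_1: C_1 → C_0 is given by ∂[p,q] = [q] − [p]. For instance
  ∂RV = V − R.
This gives a 9×18 integer matrix of rank 8; reducing to Smith normal form yields diagonal entries (1,1,1,1,1,1,1,1).

∂_2: C_2 → C_1 acts by ∂[p,q,r] = [q,r] − [p,r] + [p,q]. For instance
  ∂SWX = WX − SX + SW,
  ∂PTX = TX − PX + PT.
This gives a 18×11 integer matrix of rank 9; reducing to Smith normal form yields diagonal entries (1,1,1,1,1,1,1,1,1).

∂_3: C_3 → C_2 sends each 3-simplex σ to the alternating sum Σ_i (−1)^i (σ with its i-th vertex removed). For instance
  ∂PTWX = TWX − PWX + PTX − PTW,
  ∂STWX = TWX − SWX + STX − STW.
As a 11×2 matrix over Z this has rank 2, with invariant factors (1,1).

Now H_k = ker ∂_k / im ∂_{k+1}, so:

  H_0: rank C_0 − rank ∂_1 = 9 − 8 = 1, and the invariant factors of ∂_1 are all 1, so H_0 = Z.
  H_1: rank ker ∂_1 − rank ∂_2 = (18 − 8) − 9 = 1, and the invariant factors of ∂_2 are all 1, so H_1 = Z.
  H_2: rank ker ∂_2 − rank ∂_3 = (11 − 9) − 2 = 0, and the invariant factors of ∂_3 are all 1, so H_2 = 0.
  H_3: rank ker ∂_3 − rank ∂_4 = (2 − 2) − 0 = 0, and there is no ∂_4, so H_3 = 0.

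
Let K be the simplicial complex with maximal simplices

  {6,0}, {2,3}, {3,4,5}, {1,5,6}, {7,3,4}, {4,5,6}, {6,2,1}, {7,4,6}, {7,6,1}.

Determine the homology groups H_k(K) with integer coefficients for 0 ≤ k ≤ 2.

Fix the vertex order 0 < 1 < 2 < 3 < 4 < 5 < 6 < 7 and write every simplex with vertices in increasing order. Then dim K = 2 and the simplices of K are:

  0-simplices (8): [0], [1], [2], [3], [4], [5], [6], [7]
  1-simplices (15): [0,6], [1,2], [1,5], [1,6], [1,7], [2,3], [2,6], [3,4], [3,5], [3,7], [4,5], [4,6], [4,7], [5,6], [6,7]
  2-simplices (7): [1,2,6], [1,5,6], [1,6,7], [3,4,5], [3,4,7], [4,5,6], [4,6,7]

giving chain groups C_0 ≅ Z^8, C_1 ≅ Z^15, C_2 ≅ Z^7.

Boundary ∂_1: C_1 → C_0 maps an edge to its endpoints' difference, ∂[p,q] = q − p. For instance
  ∂[3,7] = [7] − [3].
The resulting 8×15 matrix has rank 7, and its Smith normal form has invariant factors (1,1,1,1,1,1,1).

The boundary map ∂_2: C_2 → C_1 sends each 2-simplex [p,q,r] to [q,r] − [p,r] + [p,q]. For instance
  ∂[4,6,7] = [6,7] − [4,7] + [4,6],
  ∂[4,5,6] = [5,6] − [4,6] + [4,5].
The 15×7 boundary matrix has rank 7 and Smith normal form diag(1,1,1,1,1,1,1).

Now H_k = ker ∂_k / im ∂_{k+1}, so:

  H_0: rank C_0 − rank ∂_1 = 8 − 7 = 1, and the invariant factors of ∂_1 are all 1, so H_0 ≅ Z.
  H_1: rank ker ∂_1 − rank ∂_2 = (15 − 7) − 7 = 1, and the invariant factors of ∂_2 are all 1, so H_1 ≅ Z.
  H_2: rank ker ∂_2 − rank ∂_3 = (7 − 7) − 0 = 0, and there is no ∂_3, so H_2 ≅ 0.

H_0 ≅ Z,  H_1 ≅ Z,  H_2 = 0.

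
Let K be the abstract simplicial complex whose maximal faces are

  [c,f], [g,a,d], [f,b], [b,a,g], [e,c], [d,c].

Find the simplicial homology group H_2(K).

H_2 = 0.

Take the total order a < b < c < d < e < f < g on the vertex set. Then K (dimension 2) consists of the simplices:

  0-simplices (7): a, b, c, d, e, f, g
  1-simplices (9): ab, ad, ag, bf, bg, cd, ce, cf, dg
  2-simplices (2): abg, adg

so the chain groups are C_0 ≅ Z^7, C_1 ≅ Z^9, C_2 ≅ Z^2.

∂_1: C_1 → C_0 is given by ∂[p,q] = [q] − [p]. For instance
  ∂ab = b − a.
The 7×9 boundary matrix has rank 6 and Smith normal form diag(1,1,1,1,1,1).

Boundary ∂_2: C_2 → C_1 acts by ∂[p,q,r] = [q,r] − [p,r] + [p,q]. For instance
  ∂abg = bg − ag + ab,
  ∂adg = dg − ag + ad.
This gives a 9×2 integer matrix of rank 2; reducing to Smith normal form yields diagonal entries (1,1).

Now H_k = ker ∂_k / im ∂_{k+1}, so:

  H_2: rank ker ∂_2 − rank ∂_3 = (2 − 2) − 0 = 0, and there is no ∂_3, so H_2 = 0.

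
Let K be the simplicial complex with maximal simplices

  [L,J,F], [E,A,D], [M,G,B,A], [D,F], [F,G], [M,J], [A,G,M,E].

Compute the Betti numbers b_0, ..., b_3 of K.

Fix the vertex order A < B < D < E < F < G < J < L < M and write every simplex with vertices in increasing order. Then dim K = 3 and the simplices of K are:

  0-simplices (9): A, B, D, E, F, G, J, L, M
  1-simplices (17): AB, AD, AE, AG, AM, BG, BM, DE, DF, EG, EM, FG, FJ, FL, GM, JL, JM
  2-simplices (9): ABG, ABM, ADE, AEG, AEM, AGM, BGM, EGM, FJL
  3-simplices (2): ABGM, AEGM

giving chain groups C_0 ≅ Z^9, C_1 ≅ Z^17, C_2 ≅ Z^9, C_3 ≅ Z^2.

∂_1: C_1 → C_0 is given by ∂[p,q] = [q] − [p]. For instance
  ∂DF = F − D.
As a 9×17 matrix over Z this has rank 8, with invariant factors (1,1,1,1,1,1,1,1).

The boundary map ∂_2: C_2 → C_1 acts by ∂[p,q,r] = [q,r] − [p,r] + [p,q]. For instance
  ∂EGM = GM − EM + EG,
  ∂ABM = BM − AM + AB.
The 17×9 boundary matrix has rank 7 and Smith normal form diag(1,1,1,1,1,1,1).

Boundary ∂_3: C_3 → C_2 sends each 3-simplex σ to the alternating sum Σ_i (−1)^i (σ with its i-th vertex removed). For instance
  ∂AEGM = EGM − AGM + AEM − AEG,
  ∂ABGM = BGM − AGM + ABM − ABG.
The 9×2 boundary matrix has rank 2 and Smith normal form diag(1,1).

Computing H_k = (kernel of ∂_k) / (image of ∂_{k+1}):

  H_0: rank C_0 − rank ∂_1 = 9 − 8 = 1, and the invariant factors of ∂_1 are all 1, so H_0 = Z.
  H_1: rank ker ∂_1 − rank ∂_2 = (17 − 8) − 7 = 2, and the invariant factors of ∂_2 are all 1, so H_1 = Z^2.
  H_2: rank ker ∂_2 − rank ∂_3 = (9 − 7) − 2 = 0, and the invariant factors of ∂_3 are all 1, so H_2 = 0.
  H_3: rank ker ∂_3 − rank ∂_4 = (2 − 2) − 0 = 0, and there is no ∂_4, so H_3 = 0.

Hence the Betti numbers are b_0 = 1, b_1 = 2, b_2 = 0, b_3 = 0.

b_0 = 1, b_1 = 2, b_2 = 0, b_3 = 0.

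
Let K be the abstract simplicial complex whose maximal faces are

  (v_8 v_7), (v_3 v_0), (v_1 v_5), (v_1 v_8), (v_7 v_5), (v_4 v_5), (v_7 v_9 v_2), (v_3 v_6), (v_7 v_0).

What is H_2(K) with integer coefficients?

Order the vertices as v_0 < v_1 < v_2 < v_3 < v_4 < v_5 < v_6 < v_7 < v_8 < v_9. Listing each simplex with vertices in this order, K has dimension 2 with simplices:

  0-simplices (10): [v_0], [v_1], [v_2], [v_3], [v_4], [v_5], [v_6], [v_7], [v_8], [v_9]
  1-simplices (11): [v_0,v_3], [v_0,v_7], [v_1,v_5], [v_1,v_8], [v_2,v_7], [v_2,v_9], [v_3,v_6], [v_4,v_5], [v_5,v_7], [v_7,v_8], [v_7,v_9]
  2-simplices (1): [v_2,v_7,v_9]

Hence C_0 ≅ Z^10, C_1 ≅ Z^11, C_2 ≅ Z^1.

The boundary map ∂_1: C_1 → C_0 is given by ∂[p,q] = [q] − [p].
As a 10×11 matrix over Z this has rank 9, with invariant factors (1,1,1,1,1,1,1,1,1).

Boundary ∂_2: C_2 → C_1 sends each 2-simplex [p,q,r] to [q,r] − [p,r] + [p,q]. For instance
  ∂[v_2,v_7,v_9] = [v_7,v_9] − [v_2,v_9] + [v_2,v_7].
The 11×1 boundary matrix has rank 1 and Smith normal form diag(1).

Computing H_k = (kernel of ∂_k) / (image of ∂_{k+1}):

  H_2: rank ker ∂_2 − rank ∂_3 = (1 − 1) − 0 = 0, and there is no ∂_3, so H_2 ≅ 0.

H_2 ≅ 0.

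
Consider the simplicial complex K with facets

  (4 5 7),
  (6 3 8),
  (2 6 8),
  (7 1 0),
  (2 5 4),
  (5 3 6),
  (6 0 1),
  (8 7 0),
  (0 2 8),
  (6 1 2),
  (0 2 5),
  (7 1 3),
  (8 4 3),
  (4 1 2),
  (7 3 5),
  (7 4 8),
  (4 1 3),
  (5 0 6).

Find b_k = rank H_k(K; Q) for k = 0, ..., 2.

b_0 = 1, b_1 = 1, b_2 = 0.

Take the total order 0 < 1 < 2 < 3 < 4 < 5 < 6 < 7 < 8 on the vertex set. Then K (dimension 2) consists of the simplices:

  0-simplices (9): [0], [1], [2], [3], [4], [5], [6], [7], [8]
  1-simplices (27): (27 of them)
  2-simplices (18): [0,1,6], [0,1,7], [0,2,5], [0,2,8], [0,5,6], [0,7,8], [1,2,4], [1,2,6], [1,3,4], [1,3,7], [2,4,5], [2,6,8], [3,4,8], [3,5,6], [3,5,7], [3,6,8], [4,5,7], [4,7,8]

Hence C_0 ≅ Z^9, C_1 ≅ Z^27, C_2 ≅ Z^18.

∂_1: C_1 → C_0 maps an edge to its endpoints' difference, ∂[p,q] = q − p. For instance
  ∂[0,6] = [6] − [0].
As a 9×27 matrix over Z this has rank 8, with invariant factors (1,1,1,1,1,1,1,1).

Boundary ∂_2: C_2 → C_1 maps a triangle to the signed sum of its edges. For instance
  ∂[4,7,8] = [7,8] − [4,8] + [4,7],
  ∂[3,5,7] = [5,7] − [3,7] + [3,5].
As a 27×18 matrix over Z this has rank 18, with invariant factors (1,1,1,1,1,1,1,1,1,1,1,1,1,1,1,1,1,2).

Reading off H_k = ker ∂_k / im ∂_{k+1}:

  H_0: rank C_0 − rank ∂_1 = 9 − 8 = 1, and the invariant factors of ∂_1 are all 1, so H_0 ≅ Z.
  H_1: rank ker ∂_1 − rank ∂_2 = (27 − 8) − 18 = 1, and ∂_2 has invariant factor 2 > 1, so H_1 ≅ Z × Z/2.
  H_2: rank ker ∂_2 − rank ∂_3 = (18 − 18) − 0 = 0, and there is no ∂_3, so H_2 ≅ 0.

Hence the Betti numbers are b_0 = 1, b_1 = 1, b_2 = 0.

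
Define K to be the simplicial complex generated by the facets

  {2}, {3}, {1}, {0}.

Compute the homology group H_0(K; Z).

Order the vertices as 0 < 1 < 2 < 3. Listing each simplex with vertices in this order, K has dimension 0 with simplices:

  0-simplices (4): [0], [1], [2], [3]

Hence C_0 ≅ Z^4.

Reading off H_k = ker ∂_k / im ∂_{k+1}:

  H_0: rank C_0 − rank ∂_1 = 4 − 0 = 4, and there is no ∂_1, so H_0 ≅ Z^4.

H_0 = Z^4.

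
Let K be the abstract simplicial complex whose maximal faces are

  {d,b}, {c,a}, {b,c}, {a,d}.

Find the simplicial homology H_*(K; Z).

K has 4 vertices, 4 edges.
rank ∂_0 = 0, rank ∂_1 = 3 ⇒ b_0 = 4 − 0 − 3 = 1; all invariant factors of ∂_1 are 1 so no torsion. So H_0 ≅ Z.
rank ∂_1 = 3, rank ∂_2 = 0 ⇒ b_1 = 4 − 3 − 0 = 1. So H_1 ≅ Z.

H_0 = Z,  H_1 = Z.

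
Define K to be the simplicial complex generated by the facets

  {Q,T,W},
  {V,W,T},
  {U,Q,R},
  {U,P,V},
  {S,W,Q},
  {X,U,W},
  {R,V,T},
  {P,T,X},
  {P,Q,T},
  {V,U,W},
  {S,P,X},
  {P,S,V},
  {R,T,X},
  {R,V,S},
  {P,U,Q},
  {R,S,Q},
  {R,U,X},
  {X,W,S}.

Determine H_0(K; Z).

Fix the vertex order P < Q < R < S < T < U < V < W < X and write every simplex with vertices in increasing order. Then dim K = 2 and the simplices of K are:

  0-simplices (9): P, Q, R, S, T, U, V, W, X
  1-simplices (27): PQ, PS, PT, PU, PV, PX, QR, QS, QT, QU, QW, RS, RT, RU, RV, RX, SV, SW, SX, TV, TW, TX, UV, UW, UX, VW, WX
  2-simplices (18): PQT, PQU, PSV, PSX, PTX, PUV, QRS, QRU, QSW, QTW, RSV, RTV, RTX, RUX, SWX, TVW, UVW, UWX

so the chain groups are C_0 ≅ Z^9, C_1 ≅ Z^27, C_2 ≅ Z^18.

∂_1: C_1 → C_0 is given by ∂[p,q] = [q] − [p].
The 9×27 boundary matrix has rank 8 and Smith normal form diag(1,1,1,1,1,1,1,1).

The boundary map ∂_2: C_2 → C_1 acts by ∂[p,q,r] = [q,r] − [p,r] + [p,q]. For instance
  ∂RUX = UX − RX + RU,
  ∂TVW = VW − TW + TV.
As a 27×18 matrix over Z this has rank 17, with invariant factors (1,1,1,1,1,1,1,1,1,1,1,1,1,1,1,1,1).

Computing H_k = (kernel of ∂_k) / (image of ∂_{k+1}):

  H_0: rank C_0 − rank ∂_1 = 9 − 8 = 1, and the invariant factors of ∂_1 are all 1, so H_0 ≅ Z.

H_0 ≅ Z.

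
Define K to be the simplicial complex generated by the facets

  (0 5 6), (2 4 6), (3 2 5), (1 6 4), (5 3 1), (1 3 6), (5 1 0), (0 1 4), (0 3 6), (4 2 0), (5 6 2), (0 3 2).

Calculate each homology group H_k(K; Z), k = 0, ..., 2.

K has 7 vertices, 18 edges, 12 triangles.
rank ∂_0 = 0, rank ∂_1 = 6 ⇒ b_0 = 7 − 0 − 6 = 1; all invariant factors of ∂_1 are 1 so no torsion. So H_0 ≅ Z.
rank ∂_1 = 6, rank ∂_2 = 12 ⇒ b_1 = 18 − 6 − 12 = 0; ∂_2 has invariant factor(s) [2] giving torsion. So H_1 ≅ Z/2.
rank ∂_2 = 12, rank ∂_3 = 0 ⇒ b_2 = 12 − 12 − 0 = 0. So H_2 ≅ 0.

H_0 ≅ Z,  H_1 ≅ Z/2,  H_2 = 0.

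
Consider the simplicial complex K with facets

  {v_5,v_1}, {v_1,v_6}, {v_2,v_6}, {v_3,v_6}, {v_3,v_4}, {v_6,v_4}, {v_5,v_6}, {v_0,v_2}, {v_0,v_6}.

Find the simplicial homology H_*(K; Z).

H_0 = Z,  H_1 = Z^3.

K has 7 vertices, 9 edges.
rank ∂_0 = 0, rank ∂_1 = 6 ⇒ b_0 = 7 − 0 − 6 = 1; all invariant factors of ∂_1 are 1 so no torsion. So H_0 = Z.
rank ∂_1 = 6, rank ∂_2 = 0 ⇒ b_1 = 9 − 6 − 0 = 3. So H_1 = Z^3.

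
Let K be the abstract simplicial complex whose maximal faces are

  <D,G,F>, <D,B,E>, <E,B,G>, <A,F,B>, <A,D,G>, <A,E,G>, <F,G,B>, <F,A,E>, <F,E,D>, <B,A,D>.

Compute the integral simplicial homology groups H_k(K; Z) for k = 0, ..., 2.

H_0 = Z,  H_1 = Z/2,  H_2 = 0.

We work with the vertex ordering A < B < D < E < F < G. The simplices of K, each written with vertices in increasing order, are:

  0-simplices (6): A, B, D, E, F, G
  1-simplices (15): AB, AD, AE, AF, AG, BD, BE, BF, BG, DE, DF, DG, EF, EG, FG
  2-simplices (10): ABD, ABF, ADG, AEF, AEG, BDE, BEG, BFG, DEF, DFG

giving chain groups C_0 ≅ Z^6, C_1 ≅ Z^15, C_2 ≅ Z^10.

The boundary map ∂_1: C_1 → C_0 maps an edge to its endpoints' difference, ∂[p,q] = q − p. For instance
  ∂BE = E − B.
This gives a 6×15 integer matrix of rank 5; reducing to Smith normal form yields diagonal entries (1,1,1,1,1).

The boundary map ∂_2: C_2 → C_1 acts by ∂[p,q,r] = [q,r] − [p,r] + [p,q]. For instance
  ∂AEF = EF − AF + AE,
  ∂ABF = BF − AF + AB.
The 15×10 boundary matrix has rank 10 and Smith normal form diag(1,1,1,1,1,1,1,1,1,2).

Computing H_k = (kernel of ∂_k) / (image of ∂_{k+1}):

  H_0: rank C_0 − rank ∂_1 = 6 − 5 = 1, and the invariant factors of ∂_1 are all 1, so H_0 = Z.
  H_1: rank ker ∂_1 − rank ∂_2 = (15 − 5) − 10 = 0, and ∂_2 has invariant factor 2 > 1, so H_1 = Z/2.
  H_2: rank ker ∂_2 − rank ∂_3 = (10 − 10) − 0 = 0, and there is no ∂_3, so H_2 = 0.

(K is a triangulation of the real projective plane RP^2.)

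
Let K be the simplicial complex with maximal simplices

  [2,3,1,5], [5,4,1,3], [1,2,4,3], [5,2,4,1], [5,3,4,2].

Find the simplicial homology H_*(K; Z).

H_0 = Z,  H_1 = 0,  H_2 = 0,  H_3 = Z.

K has 5 vertices, 10 edges, 10 triangles, 5 3-simplices.
rank ∂_0 = 0, rank ∂_1 = 4 ⇒ b_0 = 5 − 0 − 4 = 1; all invariant factors of ∂_1 are 1 so no torsion. So H_0 = Z.
rank ∂_1 = 4, rank ∂_2 = 6 ⇒ b_1 = 10 − 4 − 6 = 0; all invariant factors of ∂_2 are 1 so no torsion. So H_1 = 0.
rank ∂_2 = 6, rank ∂_3 = 4 ⇒ b_2 = 10 − 6 − 4 = 0; all invariant factors of ∂_3 are 1 so no torsion. So H_2 = 0.
rank ∂_3 = 4, rank ∂_4 = 0 ⇒ b_3 = 5 − 4 − 0 = 1. So H_3 = Z.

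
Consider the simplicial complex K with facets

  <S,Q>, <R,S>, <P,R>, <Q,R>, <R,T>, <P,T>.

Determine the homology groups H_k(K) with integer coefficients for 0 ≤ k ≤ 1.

Fix the vertex order P < Q < R < S < T and write every simplex with vertices in increasing order. Then dim K = 1 and the simplices of K are:

  0-simplices (5): P, Q, R, S, T
  1-simplices (6): PR, PT, QR, QS, RS, RT

giving chain groups C_0 ≅ Z^5, C_1 ≅ Z^6.

The boundary map ∂_1: C_1 → C_0 is given by ∂[p,q] = [q] − [p]. For instance
  ∂QR = R − Q.
As a 5×6 matrix over Z this has rank 4, with invariant factors (1,1,1,1).

Reading off H_k = ker ∂_k / im ∂_{k+1}:

  H_0: rank C_0 − rank ∂_1 = 5 − 4 = 1, and the invariant factors of ∂_1 are all 1, so H_0 = Z.
  H_1: rank ker ∂_1 − rank ∂_2 = (6 − 4) − 0 = 2, and there is no ∂_2, so H_1 = Z^2.

(K is a triangulation of a wedge of 2 circles.)

H_0 = Z,  H_1 = Z^2.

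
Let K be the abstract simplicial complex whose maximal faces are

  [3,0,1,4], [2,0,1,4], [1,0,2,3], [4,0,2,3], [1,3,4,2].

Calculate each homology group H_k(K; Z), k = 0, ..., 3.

H_0 ≅ Z,  H_1 = 0,  H_2 = 0,  H_3 ≅ Z.

Take the total order 0 < 1 < 2 < 3 < 4 on the vertex set. Then K (dimension 3) consists of the simplices:

  0-simplices (5): [0], [1], [2], [3], [4]
  1-simplices (10): [0,1], [0,2], [0,3], [0,4], [1,2], [1,3], [1,4], [2,3], [2,4], [3,4]
  2-simplices (10): [0,1,2], [0,1,3], [0,1,4], [0,2,3], [0,2,4], [0,3,4], [1,2,3], [1,2,4], [1,3,4], [2,3,4]
  3-simplices (5): [0,1,2,3], [0,1,2,4], [0,1,3,4], [0,2,3,4], [1,2,3,4]

so the chain groups are C_0 ≅ Z^5, C_1 ≅ Z^10, C_2 ≅ Z^10, C_3 ≅ Z^5.

The boundary map ∂_1: C_1 → C_0 maps an edge to its endpoints' difference, ∂[p,q] = q − p. For instance
  ∂[0,3] = [3] − [0].
This gives a 5×10 integer matrix of rank 4; reducing to Smith normal form yields diagonal entries (1,1,1,1).

∂_2: C_2 → C_1 sends each 2-simplex [p,q,r] to [q,r] − [p,r] + [p,q]. For instance
  ∂[0,1,3] = [1,3] − [0,3] + [0,1],
  ∂[1,2,4] = [2,4] − [1,4] + [1,2].
The resulting 10×10 matrix has rank 6, and its Smith normal form has invariant factors (1,1,1,1,1,1).

The boundary map ∂_3: C_3 → C_2 sends each 3-simplex σ to the alternating sum Σ_i (−1)^i (σ with its i-th vertex removed). For instance
  ∂[0,2,3,4] = [2,3,4] − [0,3,4] + [0,2,4] − [0,2,3],
  ∂[0,1,2,4] = [1,2,4] − [0,2,4] + [0,1,4] − [0,1,2].
The 10×5 boundary matrix has rank 4 and Smith normal form diag(1,1,1,1).

Now H_k = ker ∂_k / im ∂_{k+1}, so:

  H_0: rank C_0 − rank ∂_1 = 5 − 4 = 1, and the invariant factors of ∂_1 are all 1, so H_0 ≅ Z.
  H_1: rank ker ∂_1 − rank ∂_2 = (10 − 4) − 6 = 0, and the invariant factors of ∂_2 are all 1, so H_1 ≅ 0.
  H_2: rank ker ∂_2 − rank ∂_3 = (10 − 6) − 4 = 0, and the invariant factors of ∂_3 are all 1, so H_2 ≅ 0.
  H_3: rank ker ∂_3 − rank ∂_4 = (5 − 4) − 0 = 1, and there is no ∂_4, so H_3 ≅ Z.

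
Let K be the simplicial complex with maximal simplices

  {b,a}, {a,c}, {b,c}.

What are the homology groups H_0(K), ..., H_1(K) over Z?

K has 3 vertices, 3 edges.
rank ∂_0 = 0, rank ∂_1 = 2 ⇒ b_0 = 3 − 0 − 2 = 1; all invariant factors of ∂_1 are 1 so no torsion. So H_0 ≅ Z.
rank ∂_1 = 2, rank ∂_2 = 0 ⇒ b_1 = 3 − 2 − 0 = 1. So H_1 ≅ Z.

H_0 = Z,  H_1 = Z.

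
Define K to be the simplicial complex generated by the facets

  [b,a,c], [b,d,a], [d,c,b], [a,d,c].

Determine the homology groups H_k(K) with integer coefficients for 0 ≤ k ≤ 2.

Order the vertices as a < b < c < d. Listing each simplex with vertices in this order, K has dimension 2 with simplices:

  0-simplices (4): a, b, c, d
  1-simplices (6): ab, ac, ad, bc, bd, cd
  2-simplices (4): abc, abd, acd, bcd

Hence C_0 ≅ Z^4, C_1 ≅ Z^6, C_2 ≅ Z^4.

The boundary map ∂_1: C_1 → C_0 is given by ∂[p,q] = [q] − [p].
The resulting 4×6 matrix has rank 3, and its Smith normal form has invariant factors (1,1,1).

Boundary ∂_2: C_2 → C_1 maps a triangle to the signed sum of its edges. For instance
  ∂abc = bc − ac + ab,
  ∂acd = cd − ad + ac.
The resulting 6×4 matrix has rank 3, and its Smith normal form has invariant factors (1,1,1).

Now H_k = ker ∂_k / im ∂_{k+1}, so:

  H_0: rank C_0 − rank ∂_1 = 4 − 3 = 1, and the invariant factors of ∂_1 are all 1, so H_0 = Z.
  H_1: rank ker ∂_1 − rank ∂_2 = (6 − 3) − 3 = 0, and the invariant factors of ∂_2 are all 1, so H_1 = 0.
  H_2: rank ker ∂_2 − rank ∂_3 = (4 − 3) − 0 = 1, and there is no ∂_3, so H_2 = Z.

As a check, the Euler characteristic is 4 − 6 + 4 = 2, which agrees with 1 − 0 + 1 = 2.

H_0 = Z,  H_1 = 0,  H_2 = Z.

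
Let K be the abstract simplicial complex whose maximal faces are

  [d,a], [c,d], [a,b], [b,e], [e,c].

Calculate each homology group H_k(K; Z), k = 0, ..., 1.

H_0 = Z,  H_1 = Z.

Fix the vertex order a < b < c < d < e and write every simplex with vertices in increasing order. Then dim K = 1 and the simplices of K are:

  0-simplices (5): a, b, c, d, e
  1-simplices (5): ab, ad, be, cd, ce

so the chain groups are C_0 ≅ Z^5, C_1 ≅ Z^5.

Boundary ∂_1: C_1 → C_0 maps an edge to its endpoints' difference, ∂[p,q] = q − p. For instance
  ∂ce = e − c.
The 5×5 boundary matrix has rank 4 and Smith normal form diag(1,1,1,1).

Reading off H_k = ker ∂_k / im ∂_{k+1}:

  H_0: rank C_0 − rank ∂_1 = 5 − 4 = 1, and the invariant factors of ∂_1 are all 1, so H_0 = Z.
  H_1: rank ker ∂_1 − rank ∂_2 = (5 − 4) − 0 = 1, and there is no ∂_2, so H_1 = Z.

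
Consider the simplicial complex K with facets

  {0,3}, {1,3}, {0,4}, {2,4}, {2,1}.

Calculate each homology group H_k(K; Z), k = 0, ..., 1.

H_0 = Z,  H_1 = Z.

Fix the vertex order 0 < 1 < 2 < 3 < 4 and write every simplex with vertices in increasing order. Then dim K = 1 and the simplices of K are:

  0-simplices (5): [0], [1], [2], [3], [4]
  1-simplices (5): [0,3], [0,4], [1,2], [1,3], [2,4]

Hence C_0 ≅ Z^5, C_1 ≅ Z^5.

The boundary map ∂_1: C_1 → C_0 sends each edge [p,q] (with p < q) to q − p. For instance
  ∂[0,4] = [4] − [0].
The resulting 5×5 matrix has rank 4, and its Smith normal form has invariant factors (1,1,1,1).

From H_k ≅ ker(∂_k) / im(∂_{k+1}) we obtain:

  H_0: rank C_0 − rank ∂_1 = 5 − 4 = 1, and the invariant factors of ∂_1 are all 1, so H_0 ≅ Z.
  H_1: rank ker ∂_1 − rank ∂_2 = (5 − 4) − 0 = 1, and there is no ∂_2, so H_1 ≅ Z.

As a check, the Euler characteristic is 5 − 5 = 0, which agrees with 1 − 1 = 0.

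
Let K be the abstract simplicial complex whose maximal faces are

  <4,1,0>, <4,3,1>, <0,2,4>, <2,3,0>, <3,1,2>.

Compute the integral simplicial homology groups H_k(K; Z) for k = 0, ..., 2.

We work with the vertex ordering 0 < 1 < 2 < 3 < 4. The simplices of K, each written with vertices in increasing order, are:

  0-simplices (5): [0], [1], [2], [3], [4]
  1-simplices (10): [0,1], [0,2], [0,3], [0,4], [1,2], [1,3], [1,4], [2,3], [2,4], [3,4]
  2-simplices (5): [0,1,4], [0,2,3], [0,2,4], [1,2,3], [1,3,4]

so the chain groups are C_0 ≅ Z^5, C_1 ≅ Z^10, C_2 ≅ Z^5.

The boundary map ∂_1: C_1 → C_0 sends each edge [p,q] (with p < q) to q − p.
The 5×10 boundary matrix has rank 4 and Smith normal form diag(1,1,1,1).

The boundary map ∂_2: C_2 → C_1 acts by ∂[p,q,r] = [q,r] − [p,r] + [p,q]. For instance
  ∂[1,3,4] = [3,4] − [1,4] + [1,3],
  ∂[0,2,3] = [2,3] − [0,3] + [0,2].
The 10×5 boundary matrix has rank 5 and Smith normal form diag(1,1,1,1,1).

Computing H_k = (kernel of ∂_k) / (image of ∂_{k+1}):

  H_0: rank C_0 − rank ∂_1 = 5 − 4 = 1, and the invariant factors of ∂_1 are all 1, so H_0 ≅ Z.
  H_1: rank ker ∂_1 − rank ∂_2 = (10 − 4) − 5 = 1, and the invariant factors of ∂_2 are all 1, so H_1 ≅ Z.
  H_2: rank ker ∂_2 − rank ∂_3 = (5 − 5) − 0 = 0, and there is no ∂_3, so H_2 ≅ 0.

H_0 ≅ Z,  H_1 ≅ Z,  H_2 = 0.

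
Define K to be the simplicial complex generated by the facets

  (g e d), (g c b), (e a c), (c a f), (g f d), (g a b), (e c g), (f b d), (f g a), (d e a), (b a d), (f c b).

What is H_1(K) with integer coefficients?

H_1 ≅ Z/2Z.

K has 7 vertices, 18 edges, 12 triangles.
rank ∂_1 = 6, rank ∂_2 = 12 ⇒ b_1 = 18 − 6 − 12 = 0; ∂_2 has invariant factor(s) [2] giving torsion. So H_1 = Z/2Z.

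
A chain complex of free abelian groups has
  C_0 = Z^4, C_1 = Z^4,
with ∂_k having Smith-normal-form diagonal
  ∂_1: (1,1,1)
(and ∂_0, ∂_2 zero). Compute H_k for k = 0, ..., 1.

H_0: b_0 = 4 − 0 − 3 = 1; torsion from ∂_1 factors > 1: none. So H_0 ≅ Z.
H_1: b_1 = 4 − 3 − 0 = 1; torsion from ∂_2 factors > 1: none. So H_1 ≅ Z.

H_0 ≅ Z,  H_1 ≅ Z.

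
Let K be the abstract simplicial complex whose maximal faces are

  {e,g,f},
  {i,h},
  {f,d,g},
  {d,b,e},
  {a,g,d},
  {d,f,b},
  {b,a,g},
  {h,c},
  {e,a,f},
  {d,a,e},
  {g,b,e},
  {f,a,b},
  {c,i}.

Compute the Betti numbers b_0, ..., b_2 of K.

K has 9 vertices, 18 edges, 10 triangles.
rank ∂_0 = 0, rank ∂_1 = 7 ⇒ b_0 = 9 − 0 − 7 = 2; all invariant factors of ∂_1 are 1 so no torsion. So H_0 = Z^2.
rank ∂_1 = 7, rank ∂_2 = 10 ⇒ b_1 = 18 − 7 − 10 = 1; ∂_2 has invariant factor(s) [2] giving torsion. So H_1 = Z ⊕ Z/2.
rank ∂_2 = 10, rank ∂_3 = 0 ⇒ b_2 = 10 − 10 − 0 = 0. So H_2 = 0.

b_0 = 2, b_1 = 1, b_2 = 0.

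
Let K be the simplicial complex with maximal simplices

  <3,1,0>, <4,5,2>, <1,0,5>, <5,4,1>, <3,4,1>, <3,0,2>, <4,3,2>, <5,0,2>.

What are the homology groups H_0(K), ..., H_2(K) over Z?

Fix the vertex order 0 < 1 < 2 < 3 < 4 < 5 and write every simplex with vertices in increasing order. Then dim K = 2 and the simplices of K are:

  0-simplices (6): [0], [1], [2], [3], [4], [5]
  1-simplices (12): [0,1], [0,2], [0,3], [0,5], [1,3], [1,4], [1,5], [2,3], [2,4], [2,5], [3,4], [4,5]
  2-simplices (8): [0,1,3], [0,1,5], [0,2,3], [0,2,5], [1,3,4], [1,4,5], [2,3,4], [2,4,5]

Hence C_0 ≅ Z^6, C_1 ≅ Z^12, C_2 ≅ Z^8.

∂_1: C_1 → C_0 maps an edge to its endpoints' difference, ∂[p,q] = q − p. For instance
  ∂[2,4] = [4] − [2].
The 6×12 boundary matrix has rank 5 and Smith normal form diag(1,1,1,1,1).

Boundary ∂_2: C_2 → C_1 acts by ∂[p,q,r] = [q,r] − [p,r] + [p,q]. For instance
  ∂[0,1,5] = [1,5] − [0,5] + [0,1],
  ∂[2,3,4] = [3,4] − [2,4] + [2,3].
The 12×8 boundary matrix has rank 7 and Smith normal form diag(1,1,1,1,1,1,1).

Reading off H_k = ker ∂_k / im ∂_{k+1}:

  H_0: rank C_0 − rank ∂_1 = 6 − 5 = 1, and the invariant factors of ∂_1 are all 1, so H_0 ≅ Z.
  H_1: rank ker ∂_1 − rank ∂_2 = (12 − 5) − 7 = 0, and the invariant factors of ∂_2 are all 1, so H_1 ≅ 0.
  H_2: rank ker ∂_2 − rank ∂_3 = (8 − 7) − 0 = 1, and there is no ∂_3, so H_2 ≅ Z.

As a check, the Euler characteristic is 6 − 12 + 8 = 2, which agrees with 1 − 0 + 1 = 2.
(K is a triangulation of the 2-sphere S^2.)

H_0 ≅ Z,  H_1 = 0,  H_2 ≅ Z.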